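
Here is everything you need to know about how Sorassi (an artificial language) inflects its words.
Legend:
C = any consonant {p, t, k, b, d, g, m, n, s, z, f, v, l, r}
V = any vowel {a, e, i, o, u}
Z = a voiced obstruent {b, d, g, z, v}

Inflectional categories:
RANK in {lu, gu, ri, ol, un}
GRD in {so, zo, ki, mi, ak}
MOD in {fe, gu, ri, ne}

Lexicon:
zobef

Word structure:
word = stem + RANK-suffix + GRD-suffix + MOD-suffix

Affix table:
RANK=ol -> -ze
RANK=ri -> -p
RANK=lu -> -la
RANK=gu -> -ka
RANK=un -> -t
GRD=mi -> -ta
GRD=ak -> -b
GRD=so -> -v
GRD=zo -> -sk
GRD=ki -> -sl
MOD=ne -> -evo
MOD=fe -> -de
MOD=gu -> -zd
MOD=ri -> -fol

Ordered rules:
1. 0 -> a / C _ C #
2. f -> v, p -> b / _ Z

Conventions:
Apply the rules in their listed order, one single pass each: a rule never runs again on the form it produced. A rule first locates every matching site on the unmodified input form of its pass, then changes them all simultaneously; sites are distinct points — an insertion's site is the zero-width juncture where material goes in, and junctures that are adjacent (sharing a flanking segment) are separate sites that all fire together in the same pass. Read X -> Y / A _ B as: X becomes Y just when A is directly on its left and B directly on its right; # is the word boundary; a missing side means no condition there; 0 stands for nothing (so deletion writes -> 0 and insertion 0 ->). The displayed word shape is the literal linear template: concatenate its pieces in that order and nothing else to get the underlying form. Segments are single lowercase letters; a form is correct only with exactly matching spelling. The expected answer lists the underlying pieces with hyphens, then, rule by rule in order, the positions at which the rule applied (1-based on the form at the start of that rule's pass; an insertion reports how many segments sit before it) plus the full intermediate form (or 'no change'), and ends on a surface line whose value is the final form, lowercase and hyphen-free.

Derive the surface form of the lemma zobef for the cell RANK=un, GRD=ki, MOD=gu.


underlying: zobef-t-sl-zd
1. 0 -> a / C _ C #: inserts after position(s) 9: zobeftslzad
2. f -> v, p -> b / _ Z: no change
surface: zobeftslzad


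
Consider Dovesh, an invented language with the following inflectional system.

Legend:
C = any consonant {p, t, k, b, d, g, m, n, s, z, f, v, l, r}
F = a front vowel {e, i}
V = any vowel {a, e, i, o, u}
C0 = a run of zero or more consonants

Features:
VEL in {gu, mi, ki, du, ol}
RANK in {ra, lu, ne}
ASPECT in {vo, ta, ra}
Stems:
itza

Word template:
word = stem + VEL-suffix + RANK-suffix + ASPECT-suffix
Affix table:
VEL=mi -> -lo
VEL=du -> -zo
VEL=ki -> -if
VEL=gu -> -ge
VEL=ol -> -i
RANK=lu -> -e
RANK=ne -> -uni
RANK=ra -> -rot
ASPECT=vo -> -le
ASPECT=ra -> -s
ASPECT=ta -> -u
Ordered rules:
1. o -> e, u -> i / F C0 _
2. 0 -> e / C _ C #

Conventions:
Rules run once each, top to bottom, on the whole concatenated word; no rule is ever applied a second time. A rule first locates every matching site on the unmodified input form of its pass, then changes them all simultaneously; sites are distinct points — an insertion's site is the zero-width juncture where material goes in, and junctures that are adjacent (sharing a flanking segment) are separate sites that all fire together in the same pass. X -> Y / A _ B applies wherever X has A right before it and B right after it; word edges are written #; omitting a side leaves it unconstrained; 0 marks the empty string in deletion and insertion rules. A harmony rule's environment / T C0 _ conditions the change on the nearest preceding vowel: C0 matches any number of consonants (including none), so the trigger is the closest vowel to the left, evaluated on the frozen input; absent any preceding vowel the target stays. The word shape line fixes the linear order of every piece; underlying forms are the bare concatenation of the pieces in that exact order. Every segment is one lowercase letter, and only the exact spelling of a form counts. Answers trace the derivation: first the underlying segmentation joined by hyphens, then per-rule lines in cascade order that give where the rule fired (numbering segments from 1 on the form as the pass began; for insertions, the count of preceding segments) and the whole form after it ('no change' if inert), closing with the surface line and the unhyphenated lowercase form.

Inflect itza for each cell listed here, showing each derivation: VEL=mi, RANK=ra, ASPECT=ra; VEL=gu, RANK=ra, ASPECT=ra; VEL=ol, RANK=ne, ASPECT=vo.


cell VEL=mi, RANK=ra, ASPECT=ra:
underlying: itza-lo-rot-s
1. o -> e, u -> i / F C0 _: no change
2. 0 -> e / C _ C #: inserts after position(s) 9: itzalorotes
surface: itzalorotes

cell VEL=gu, RANK=ra, ASPECT=ra:
underlying: itza-ge-rot-s
1. o -> e, u -> i / F C0 _: fires at position(s) 8: itzagerets
2. 0 -> e / C _ C #: inserts after position(s) 9: itzageretes
surface: itzageretes

cell VEL=ol, RANK=ne, ASPECT=vo:
underlying: itza-i-uni-le
1. o -> e, u -> i / F C0 _: fires at position(s) 6: itzaiinile
2. 0 -> e / C _ C #: no change
surface: itzaiinile


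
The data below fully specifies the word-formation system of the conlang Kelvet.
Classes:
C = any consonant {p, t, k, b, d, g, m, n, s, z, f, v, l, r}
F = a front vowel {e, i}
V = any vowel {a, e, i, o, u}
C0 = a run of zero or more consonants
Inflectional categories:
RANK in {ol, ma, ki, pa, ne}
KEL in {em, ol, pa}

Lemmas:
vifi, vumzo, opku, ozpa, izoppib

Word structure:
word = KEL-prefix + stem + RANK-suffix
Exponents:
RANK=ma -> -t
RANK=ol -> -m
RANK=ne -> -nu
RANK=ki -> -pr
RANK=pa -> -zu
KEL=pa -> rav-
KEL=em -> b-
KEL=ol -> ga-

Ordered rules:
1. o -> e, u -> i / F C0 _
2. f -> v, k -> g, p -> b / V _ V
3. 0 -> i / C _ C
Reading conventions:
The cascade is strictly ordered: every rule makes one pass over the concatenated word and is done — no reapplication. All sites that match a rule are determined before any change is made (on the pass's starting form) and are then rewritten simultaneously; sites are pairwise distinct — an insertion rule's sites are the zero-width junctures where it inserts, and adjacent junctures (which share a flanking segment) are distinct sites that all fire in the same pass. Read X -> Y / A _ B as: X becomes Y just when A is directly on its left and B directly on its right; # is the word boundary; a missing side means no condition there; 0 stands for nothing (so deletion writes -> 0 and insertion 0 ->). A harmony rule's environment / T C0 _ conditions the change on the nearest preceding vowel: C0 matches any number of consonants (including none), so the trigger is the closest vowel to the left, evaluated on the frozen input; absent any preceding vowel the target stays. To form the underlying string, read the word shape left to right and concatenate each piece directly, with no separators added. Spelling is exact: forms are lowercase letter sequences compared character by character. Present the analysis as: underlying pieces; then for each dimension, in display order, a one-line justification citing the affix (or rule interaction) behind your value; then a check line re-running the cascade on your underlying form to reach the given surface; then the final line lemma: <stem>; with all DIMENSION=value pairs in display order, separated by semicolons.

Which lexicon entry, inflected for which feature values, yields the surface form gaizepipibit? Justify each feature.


underlying: ga-izoppib-t
RANK=ma - signalled by the affix -t
KEL=ol - signalled by the affix ga-
check: gaizoppibt -> gaizeppibt -> gaizeppibt -> gaizepipibit
lemma: izoppib; RANK=ma; KEL=ol


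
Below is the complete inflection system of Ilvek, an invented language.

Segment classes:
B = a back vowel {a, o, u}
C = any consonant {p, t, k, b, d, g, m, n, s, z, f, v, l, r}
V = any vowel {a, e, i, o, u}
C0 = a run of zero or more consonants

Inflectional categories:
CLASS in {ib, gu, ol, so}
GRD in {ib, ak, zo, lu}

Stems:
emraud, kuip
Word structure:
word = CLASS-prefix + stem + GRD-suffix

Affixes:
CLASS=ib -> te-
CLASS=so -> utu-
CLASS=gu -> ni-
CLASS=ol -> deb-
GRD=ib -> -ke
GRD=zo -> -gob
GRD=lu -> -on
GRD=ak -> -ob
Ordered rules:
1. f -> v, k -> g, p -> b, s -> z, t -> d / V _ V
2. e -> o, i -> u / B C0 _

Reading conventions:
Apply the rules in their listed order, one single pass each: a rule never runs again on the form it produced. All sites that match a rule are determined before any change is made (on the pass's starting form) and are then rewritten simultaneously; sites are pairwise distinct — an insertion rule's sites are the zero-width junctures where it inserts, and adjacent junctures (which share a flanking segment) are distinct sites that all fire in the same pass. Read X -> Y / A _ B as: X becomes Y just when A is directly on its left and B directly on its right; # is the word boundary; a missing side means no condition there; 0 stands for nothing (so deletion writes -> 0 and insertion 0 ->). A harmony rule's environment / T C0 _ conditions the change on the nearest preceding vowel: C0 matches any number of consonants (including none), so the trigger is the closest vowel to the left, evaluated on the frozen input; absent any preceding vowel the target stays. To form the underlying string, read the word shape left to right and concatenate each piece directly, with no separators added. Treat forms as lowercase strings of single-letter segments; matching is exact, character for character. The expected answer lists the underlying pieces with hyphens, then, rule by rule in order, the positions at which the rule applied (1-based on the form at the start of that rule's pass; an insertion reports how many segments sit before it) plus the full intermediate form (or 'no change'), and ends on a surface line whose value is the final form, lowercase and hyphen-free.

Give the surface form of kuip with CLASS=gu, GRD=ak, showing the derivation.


underlying: ni-kuip-ob
1. f -> v, k -> g, p -> b, s -> z, t -> d / V _ V: fires at position(s) 3, 6: niguibob
2. e -> o, i -> u / B C0 _: fires at position(s) 5: niguubob
surface: niguubob


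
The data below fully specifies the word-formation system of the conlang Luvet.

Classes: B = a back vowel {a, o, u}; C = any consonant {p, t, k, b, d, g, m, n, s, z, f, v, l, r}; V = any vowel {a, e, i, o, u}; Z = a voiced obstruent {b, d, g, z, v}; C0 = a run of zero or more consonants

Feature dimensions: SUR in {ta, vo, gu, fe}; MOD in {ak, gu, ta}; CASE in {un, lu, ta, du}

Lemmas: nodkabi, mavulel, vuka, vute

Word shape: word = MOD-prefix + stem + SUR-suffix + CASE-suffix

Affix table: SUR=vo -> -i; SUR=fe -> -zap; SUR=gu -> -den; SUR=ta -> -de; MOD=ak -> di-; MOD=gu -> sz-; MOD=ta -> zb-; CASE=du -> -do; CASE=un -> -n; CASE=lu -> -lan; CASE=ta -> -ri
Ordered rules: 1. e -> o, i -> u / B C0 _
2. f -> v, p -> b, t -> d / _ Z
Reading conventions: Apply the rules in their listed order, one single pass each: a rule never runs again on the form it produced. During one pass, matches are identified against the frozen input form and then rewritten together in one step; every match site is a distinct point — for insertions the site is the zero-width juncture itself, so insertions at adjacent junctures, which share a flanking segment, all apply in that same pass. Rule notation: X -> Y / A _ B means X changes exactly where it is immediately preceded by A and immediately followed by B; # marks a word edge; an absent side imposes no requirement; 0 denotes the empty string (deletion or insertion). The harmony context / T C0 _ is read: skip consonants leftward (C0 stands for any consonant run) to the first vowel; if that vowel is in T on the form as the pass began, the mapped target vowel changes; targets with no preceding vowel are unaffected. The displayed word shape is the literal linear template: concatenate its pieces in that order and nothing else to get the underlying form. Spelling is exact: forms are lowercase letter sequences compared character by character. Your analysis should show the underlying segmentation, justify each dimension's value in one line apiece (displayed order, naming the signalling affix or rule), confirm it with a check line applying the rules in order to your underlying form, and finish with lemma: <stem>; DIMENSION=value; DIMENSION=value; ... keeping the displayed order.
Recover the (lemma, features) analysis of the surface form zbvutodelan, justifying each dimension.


underlying: zb-vute-de-lan
SUR=ta - signalled by the affix -de
MOD=ta - signalled by the affix zb-
CASE=lu - signalled by the affix -lan
check: zbvutedelan -> zbvutodelan -> zbvutodelan
lemma: vute; SUR=ta; MOD=ta; CASE=lu


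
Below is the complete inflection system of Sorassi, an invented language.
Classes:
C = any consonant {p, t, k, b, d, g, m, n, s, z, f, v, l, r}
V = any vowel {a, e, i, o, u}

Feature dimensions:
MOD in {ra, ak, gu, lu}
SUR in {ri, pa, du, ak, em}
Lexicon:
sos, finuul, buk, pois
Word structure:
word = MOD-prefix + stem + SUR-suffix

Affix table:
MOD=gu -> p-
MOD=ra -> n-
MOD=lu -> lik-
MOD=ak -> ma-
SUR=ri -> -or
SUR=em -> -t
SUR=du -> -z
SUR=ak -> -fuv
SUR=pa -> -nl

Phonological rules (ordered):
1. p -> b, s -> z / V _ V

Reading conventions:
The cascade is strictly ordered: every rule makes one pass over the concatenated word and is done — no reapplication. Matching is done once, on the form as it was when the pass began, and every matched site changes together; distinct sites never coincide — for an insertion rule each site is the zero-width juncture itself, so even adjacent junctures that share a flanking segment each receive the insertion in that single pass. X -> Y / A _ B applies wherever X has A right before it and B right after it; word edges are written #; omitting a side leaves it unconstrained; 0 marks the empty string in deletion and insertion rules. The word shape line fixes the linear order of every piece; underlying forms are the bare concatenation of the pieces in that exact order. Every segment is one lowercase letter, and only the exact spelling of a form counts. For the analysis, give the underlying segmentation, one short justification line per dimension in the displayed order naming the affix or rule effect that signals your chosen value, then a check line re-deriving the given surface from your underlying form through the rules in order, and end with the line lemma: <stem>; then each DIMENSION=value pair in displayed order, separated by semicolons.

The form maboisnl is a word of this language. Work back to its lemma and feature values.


underlying: ma-pois-nl
MOD=ak - signalled by the affix ma-
SUR=pa - signalled by the affix -nl
check: mapoisnl -> maboisnl
lemma: pois; MOD=ak; SUR=pa


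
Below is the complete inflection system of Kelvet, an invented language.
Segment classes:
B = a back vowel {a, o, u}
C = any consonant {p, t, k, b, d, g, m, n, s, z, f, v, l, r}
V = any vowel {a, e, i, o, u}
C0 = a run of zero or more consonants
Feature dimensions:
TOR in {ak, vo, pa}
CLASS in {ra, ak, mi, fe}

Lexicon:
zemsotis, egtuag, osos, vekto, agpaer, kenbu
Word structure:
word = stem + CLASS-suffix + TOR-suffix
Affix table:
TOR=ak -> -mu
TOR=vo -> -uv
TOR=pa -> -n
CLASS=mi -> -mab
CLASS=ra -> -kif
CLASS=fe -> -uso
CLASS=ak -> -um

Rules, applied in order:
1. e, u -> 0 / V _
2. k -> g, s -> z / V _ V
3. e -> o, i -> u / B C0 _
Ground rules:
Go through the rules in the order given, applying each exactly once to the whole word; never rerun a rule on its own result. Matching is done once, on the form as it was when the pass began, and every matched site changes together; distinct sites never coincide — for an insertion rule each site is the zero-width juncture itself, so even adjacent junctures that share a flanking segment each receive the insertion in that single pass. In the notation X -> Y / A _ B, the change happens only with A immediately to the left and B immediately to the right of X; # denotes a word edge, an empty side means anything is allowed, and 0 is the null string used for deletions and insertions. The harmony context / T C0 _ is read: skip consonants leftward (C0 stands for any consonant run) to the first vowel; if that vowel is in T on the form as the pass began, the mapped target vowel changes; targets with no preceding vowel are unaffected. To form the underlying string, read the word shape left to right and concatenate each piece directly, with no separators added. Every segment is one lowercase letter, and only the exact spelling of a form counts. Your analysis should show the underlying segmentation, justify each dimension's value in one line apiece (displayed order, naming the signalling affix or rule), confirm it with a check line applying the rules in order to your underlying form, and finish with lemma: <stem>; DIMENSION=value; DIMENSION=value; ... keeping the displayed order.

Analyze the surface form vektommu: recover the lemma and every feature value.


underlying: vekto-um-mu
TOR=ak - signalled by the affix -mu
CLASS=ak - signalled by the affix -um
check: vektoummu -> vektommu -> vektommu -> vektommu
lemma: vekto; TOR=ak; CLASS=ak


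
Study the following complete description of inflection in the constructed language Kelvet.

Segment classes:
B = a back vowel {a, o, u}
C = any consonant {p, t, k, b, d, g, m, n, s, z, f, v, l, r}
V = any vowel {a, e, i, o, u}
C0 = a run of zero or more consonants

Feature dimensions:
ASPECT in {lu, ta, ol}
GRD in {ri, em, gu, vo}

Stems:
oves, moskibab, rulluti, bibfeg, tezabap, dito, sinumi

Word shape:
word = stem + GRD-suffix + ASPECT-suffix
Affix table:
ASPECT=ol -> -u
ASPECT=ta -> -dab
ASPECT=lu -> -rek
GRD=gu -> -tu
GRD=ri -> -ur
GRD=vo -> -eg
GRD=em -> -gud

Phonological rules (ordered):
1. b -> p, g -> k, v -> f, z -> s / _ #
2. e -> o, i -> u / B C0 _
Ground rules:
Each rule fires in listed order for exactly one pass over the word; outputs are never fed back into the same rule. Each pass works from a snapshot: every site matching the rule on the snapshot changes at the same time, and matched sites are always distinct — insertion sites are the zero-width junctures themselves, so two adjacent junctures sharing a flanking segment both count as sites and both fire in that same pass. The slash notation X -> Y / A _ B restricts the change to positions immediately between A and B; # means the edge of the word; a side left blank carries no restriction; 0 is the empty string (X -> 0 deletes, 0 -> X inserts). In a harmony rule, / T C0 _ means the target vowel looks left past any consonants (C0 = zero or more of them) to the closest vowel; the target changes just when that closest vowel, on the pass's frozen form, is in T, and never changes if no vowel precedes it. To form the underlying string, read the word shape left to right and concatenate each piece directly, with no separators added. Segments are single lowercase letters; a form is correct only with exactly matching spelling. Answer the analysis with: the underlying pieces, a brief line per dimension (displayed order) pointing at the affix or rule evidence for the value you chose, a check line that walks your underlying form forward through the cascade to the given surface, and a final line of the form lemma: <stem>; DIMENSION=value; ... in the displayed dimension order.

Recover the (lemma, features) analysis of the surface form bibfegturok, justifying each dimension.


underlying: bibfeg-tu-rek
ASPECT=lu - signalled by the affix -rek
GRD=gu - signalled by the affix -tu
check: bibfegturek -> bibfegturek -> bibfegturok
lemma: bibfeg; ASPECT=lu; GRD=gu


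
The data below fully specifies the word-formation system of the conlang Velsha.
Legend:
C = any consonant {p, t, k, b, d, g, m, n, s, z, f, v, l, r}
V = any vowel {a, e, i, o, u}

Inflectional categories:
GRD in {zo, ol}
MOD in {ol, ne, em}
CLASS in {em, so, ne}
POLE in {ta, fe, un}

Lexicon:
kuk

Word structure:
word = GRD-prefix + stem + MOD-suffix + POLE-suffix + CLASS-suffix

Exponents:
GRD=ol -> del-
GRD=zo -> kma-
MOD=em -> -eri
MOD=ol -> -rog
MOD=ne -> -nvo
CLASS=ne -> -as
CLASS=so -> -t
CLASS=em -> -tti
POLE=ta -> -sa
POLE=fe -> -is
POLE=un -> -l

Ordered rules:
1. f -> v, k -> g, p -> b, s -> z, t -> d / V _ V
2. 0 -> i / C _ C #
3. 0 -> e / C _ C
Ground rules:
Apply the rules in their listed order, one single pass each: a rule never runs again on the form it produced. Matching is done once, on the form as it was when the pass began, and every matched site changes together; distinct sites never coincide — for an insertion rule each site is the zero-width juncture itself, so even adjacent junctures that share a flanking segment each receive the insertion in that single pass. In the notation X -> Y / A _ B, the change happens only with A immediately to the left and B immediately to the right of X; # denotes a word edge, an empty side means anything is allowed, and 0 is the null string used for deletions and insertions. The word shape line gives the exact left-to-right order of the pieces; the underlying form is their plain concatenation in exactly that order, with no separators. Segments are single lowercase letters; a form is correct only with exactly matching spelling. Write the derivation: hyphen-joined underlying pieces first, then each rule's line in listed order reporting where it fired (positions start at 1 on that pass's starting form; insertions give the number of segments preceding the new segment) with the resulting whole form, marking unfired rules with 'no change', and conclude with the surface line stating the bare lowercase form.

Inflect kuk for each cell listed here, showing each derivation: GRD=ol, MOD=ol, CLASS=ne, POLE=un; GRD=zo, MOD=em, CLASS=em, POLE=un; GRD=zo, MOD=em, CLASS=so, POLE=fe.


cell GRD=ol, MOD=ol, CLASS=ne, POLE=un:
underlying: del-kuk-rog-l-as
1. f -> v, k -> g, p -> b, s -> z, t -> d / V _ V: no change
2. 0 -> i / C _ C #: no change
3. 0 -> e / C _ C: inserts after position(s) 3, 6, 9: delekukerogelas
surface: delekukerogelas

cell GRD=zo, MOD=em, CLASS=em, POLE=un:
underlying: kma-kuk-eri-l-tti
1. f -> v, k -> g, p -> b, s -> z, t -> d / V _ V: fires at position(s) 4, 6: kmagugeriltti
2. 0 -> i / C _ C #: no change
3. 0 -> e / C _ C: inserts after position(s) 1, 10, 11: kemagugerileteti
surface: kemagugerileteti

cell GRD=zo, MOD=em, CLASS=so, POLE=fe:
underlying: kma-kuk-eri-is-t
1. f -> v, k -> g, p -> b, s -> z, t -> d / V _ V: fires at position(s) 4, 6: kmagugeriist
2. 0 -> i / C _ C #: inserts after position(s) 11: kmagugeriisit
3. 0 -> e / C _ C: inserts after position(s) 1: kemagugeriisit
surface: kemagugeriisit


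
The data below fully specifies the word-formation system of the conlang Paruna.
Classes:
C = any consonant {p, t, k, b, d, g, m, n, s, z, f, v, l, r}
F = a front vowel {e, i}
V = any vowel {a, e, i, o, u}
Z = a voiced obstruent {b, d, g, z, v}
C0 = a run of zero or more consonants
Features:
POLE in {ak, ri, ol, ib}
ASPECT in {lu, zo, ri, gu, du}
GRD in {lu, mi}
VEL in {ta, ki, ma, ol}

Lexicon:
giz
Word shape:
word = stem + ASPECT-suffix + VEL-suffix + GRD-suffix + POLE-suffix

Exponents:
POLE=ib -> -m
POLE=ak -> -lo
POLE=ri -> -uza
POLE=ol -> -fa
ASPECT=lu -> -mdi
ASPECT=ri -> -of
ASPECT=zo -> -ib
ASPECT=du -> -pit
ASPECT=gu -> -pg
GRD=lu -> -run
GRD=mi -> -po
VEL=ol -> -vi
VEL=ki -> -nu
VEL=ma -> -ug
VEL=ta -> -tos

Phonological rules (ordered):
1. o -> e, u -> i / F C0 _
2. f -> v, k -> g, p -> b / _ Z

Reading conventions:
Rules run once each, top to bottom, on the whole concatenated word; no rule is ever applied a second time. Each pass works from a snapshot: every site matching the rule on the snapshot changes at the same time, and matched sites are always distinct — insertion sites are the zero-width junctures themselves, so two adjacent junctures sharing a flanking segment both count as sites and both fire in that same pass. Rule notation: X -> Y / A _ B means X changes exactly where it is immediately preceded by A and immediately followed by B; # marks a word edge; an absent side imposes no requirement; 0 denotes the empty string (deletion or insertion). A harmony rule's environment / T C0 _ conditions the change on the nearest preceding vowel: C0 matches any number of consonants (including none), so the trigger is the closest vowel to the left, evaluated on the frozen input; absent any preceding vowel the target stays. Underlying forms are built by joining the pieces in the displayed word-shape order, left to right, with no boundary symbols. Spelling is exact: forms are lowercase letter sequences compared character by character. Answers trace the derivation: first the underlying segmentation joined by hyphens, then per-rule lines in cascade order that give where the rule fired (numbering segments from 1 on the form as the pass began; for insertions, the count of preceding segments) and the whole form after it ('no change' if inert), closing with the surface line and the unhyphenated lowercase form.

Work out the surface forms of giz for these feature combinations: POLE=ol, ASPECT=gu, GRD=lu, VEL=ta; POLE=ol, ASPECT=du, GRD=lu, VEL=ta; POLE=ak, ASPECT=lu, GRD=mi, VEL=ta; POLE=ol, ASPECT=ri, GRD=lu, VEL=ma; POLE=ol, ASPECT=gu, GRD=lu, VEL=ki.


cell POLE=ol, ASPECT=gu, GRD=lu, VEL=ta:
underlying: giz-pg-tos-run-fa
1. o -> e, u -> i / F C0 _: fires at position(s) 7: gizpgtesrunfa
2. f -> v, k -> g, p -> b / _ Z: fires at position(s) 4: gizbgtesrunfa
surface: gizbgtesrunfa

cell POLE=ol, ASPECT=du, GRD=lu, VEL=ta:
underlying: giz-pit-tos-run-fa
1. o -> e, u -> i / F C0 _: fires at position(s) 8: gizpittesrunfa
2. f -> v, k -> g, p -> b / _ Z: no change
surface: gizpittesrunfa

cell POLE=ak, ASPECT=lu, GRD=mi, VEL=ta:
underlying: giz-mdi-tos-po-lo
1. o -> e, u -> i / F C0 _: fires at position(s) 8: gizmditespolo
2. f -> v, k -> g, p -> b / _ Z: no change
surface: gizmditespolo

cell POLE=ol, ASPECT=ri, GRD=lu, VEL=ma:
underlying: giz-of-ug-run-fa
1. o -> e, u -> i / F C0 _: fires at position(s) 4: gizefugrunfa
2. f -> v, k -> g, p -> b / _ Z: no change
surface: gizefugrunfa

cell POLE=ol, ASPECT=gu, GRD=lu, VEL=ki:
underlying: giz-pg-nu-run-fa
1. o -> e, u -> i / F C0 _: fires at position(s) 7: gizpgnirunfa
2. f -> v, k -> g, p -> b / _ Z: fires at position(s) 4: gizbgnirunfa
surface: gizbgnirunfa


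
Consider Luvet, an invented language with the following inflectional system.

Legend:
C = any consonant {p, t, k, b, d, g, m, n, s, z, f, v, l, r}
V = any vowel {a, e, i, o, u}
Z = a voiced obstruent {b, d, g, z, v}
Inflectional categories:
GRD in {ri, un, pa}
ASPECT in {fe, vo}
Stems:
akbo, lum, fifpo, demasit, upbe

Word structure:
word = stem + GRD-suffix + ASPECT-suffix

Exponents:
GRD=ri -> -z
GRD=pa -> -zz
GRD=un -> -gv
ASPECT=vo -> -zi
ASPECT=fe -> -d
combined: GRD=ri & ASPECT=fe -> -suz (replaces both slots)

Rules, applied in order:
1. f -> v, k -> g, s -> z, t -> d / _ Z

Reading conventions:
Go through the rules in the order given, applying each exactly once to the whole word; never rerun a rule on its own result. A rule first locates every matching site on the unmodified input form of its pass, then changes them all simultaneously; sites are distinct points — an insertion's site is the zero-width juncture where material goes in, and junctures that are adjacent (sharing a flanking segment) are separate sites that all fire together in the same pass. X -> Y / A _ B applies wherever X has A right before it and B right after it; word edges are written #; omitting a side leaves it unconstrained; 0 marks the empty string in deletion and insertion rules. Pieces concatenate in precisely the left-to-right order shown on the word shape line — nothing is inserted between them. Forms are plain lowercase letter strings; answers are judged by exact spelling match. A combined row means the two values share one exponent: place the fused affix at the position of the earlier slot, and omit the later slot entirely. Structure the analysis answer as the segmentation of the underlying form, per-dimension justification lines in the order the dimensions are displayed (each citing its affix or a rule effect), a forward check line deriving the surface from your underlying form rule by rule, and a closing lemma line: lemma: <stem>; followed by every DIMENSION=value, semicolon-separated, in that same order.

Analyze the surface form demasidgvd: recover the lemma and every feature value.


underlying: demasit-gv-d
GRD=un - signalled by the affix -gv
ASPECT=fe - signalled by the affix -d
check: demasitgvd -> demasidgvd
lemma: demasit; GRD=un; ASPECT=fe


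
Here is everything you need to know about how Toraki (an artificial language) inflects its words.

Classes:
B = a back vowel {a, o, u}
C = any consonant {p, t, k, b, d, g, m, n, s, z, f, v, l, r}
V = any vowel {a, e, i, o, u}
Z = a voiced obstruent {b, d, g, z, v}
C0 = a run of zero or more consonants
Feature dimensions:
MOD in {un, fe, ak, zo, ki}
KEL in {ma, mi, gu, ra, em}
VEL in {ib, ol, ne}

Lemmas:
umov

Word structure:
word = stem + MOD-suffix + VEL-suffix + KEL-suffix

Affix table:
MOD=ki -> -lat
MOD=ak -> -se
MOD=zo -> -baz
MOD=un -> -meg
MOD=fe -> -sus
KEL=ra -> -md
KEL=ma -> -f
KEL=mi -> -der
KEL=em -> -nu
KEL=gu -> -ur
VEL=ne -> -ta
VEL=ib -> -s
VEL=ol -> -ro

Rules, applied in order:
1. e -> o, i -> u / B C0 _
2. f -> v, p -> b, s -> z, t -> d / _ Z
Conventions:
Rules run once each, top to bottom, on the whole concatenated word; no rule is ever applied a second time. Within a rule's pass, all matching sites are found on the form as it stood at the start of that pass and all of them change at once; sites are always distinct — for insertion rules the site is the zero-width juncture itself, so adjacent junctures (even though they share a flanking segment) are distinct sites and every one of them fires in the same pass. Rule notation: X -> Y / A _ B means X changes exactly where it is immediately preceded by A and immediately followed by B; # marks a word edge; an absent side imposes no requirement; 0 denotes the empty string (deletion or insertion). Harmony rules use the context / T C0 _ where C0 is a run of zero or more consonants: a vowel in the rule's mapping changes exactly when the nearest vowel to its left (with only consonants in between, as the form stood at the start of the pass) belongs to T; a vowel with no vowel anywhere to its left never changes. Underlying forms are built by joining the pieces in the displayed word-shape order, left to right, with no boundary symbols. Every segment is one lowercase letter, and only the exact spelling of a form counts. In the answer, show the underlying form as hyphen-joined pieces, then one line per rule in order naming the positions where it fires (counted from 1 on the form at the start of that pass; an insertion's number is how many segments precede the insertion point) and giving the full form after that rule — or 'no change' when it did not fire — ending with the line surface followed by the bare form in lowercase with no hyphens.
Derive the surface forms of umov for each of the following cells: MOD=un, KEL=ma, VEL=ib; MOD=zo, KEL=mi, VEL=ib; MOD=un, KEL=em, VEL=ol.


cell MOD=un, KEL=ma, VEL=ib:
underlying: umov-meg-s-f
1. e -> o, i -> u / B C0 _: fires at position(s) 6: umovmogsf
2. f -> v, p -> b, s -> z, t -> d / _ Z: no change
surface: umovmogsf

cell MOD=zo, KEL=mi, VEL=ib:
underlying: umov-baz-s-der
1. e -> o, i -> u / B C0 _: fires at position(s) 10: umovbazsdor
2. f -> v, p -> b, s -> z, t -> d / _ Z: fires at position(s) 8: umovbazzdor
surface: umovbazzdor

cell MOD=un, KEL=em, VEL=ol:
underlying: umov-meg-ro-nu
1. e -> o, i -> u / B C0 _: fires at position(s) 6: umovmogronu
2. f -> v, p -> b, s -> z, t -> d / _ Z: no change
surface: umovmogronu


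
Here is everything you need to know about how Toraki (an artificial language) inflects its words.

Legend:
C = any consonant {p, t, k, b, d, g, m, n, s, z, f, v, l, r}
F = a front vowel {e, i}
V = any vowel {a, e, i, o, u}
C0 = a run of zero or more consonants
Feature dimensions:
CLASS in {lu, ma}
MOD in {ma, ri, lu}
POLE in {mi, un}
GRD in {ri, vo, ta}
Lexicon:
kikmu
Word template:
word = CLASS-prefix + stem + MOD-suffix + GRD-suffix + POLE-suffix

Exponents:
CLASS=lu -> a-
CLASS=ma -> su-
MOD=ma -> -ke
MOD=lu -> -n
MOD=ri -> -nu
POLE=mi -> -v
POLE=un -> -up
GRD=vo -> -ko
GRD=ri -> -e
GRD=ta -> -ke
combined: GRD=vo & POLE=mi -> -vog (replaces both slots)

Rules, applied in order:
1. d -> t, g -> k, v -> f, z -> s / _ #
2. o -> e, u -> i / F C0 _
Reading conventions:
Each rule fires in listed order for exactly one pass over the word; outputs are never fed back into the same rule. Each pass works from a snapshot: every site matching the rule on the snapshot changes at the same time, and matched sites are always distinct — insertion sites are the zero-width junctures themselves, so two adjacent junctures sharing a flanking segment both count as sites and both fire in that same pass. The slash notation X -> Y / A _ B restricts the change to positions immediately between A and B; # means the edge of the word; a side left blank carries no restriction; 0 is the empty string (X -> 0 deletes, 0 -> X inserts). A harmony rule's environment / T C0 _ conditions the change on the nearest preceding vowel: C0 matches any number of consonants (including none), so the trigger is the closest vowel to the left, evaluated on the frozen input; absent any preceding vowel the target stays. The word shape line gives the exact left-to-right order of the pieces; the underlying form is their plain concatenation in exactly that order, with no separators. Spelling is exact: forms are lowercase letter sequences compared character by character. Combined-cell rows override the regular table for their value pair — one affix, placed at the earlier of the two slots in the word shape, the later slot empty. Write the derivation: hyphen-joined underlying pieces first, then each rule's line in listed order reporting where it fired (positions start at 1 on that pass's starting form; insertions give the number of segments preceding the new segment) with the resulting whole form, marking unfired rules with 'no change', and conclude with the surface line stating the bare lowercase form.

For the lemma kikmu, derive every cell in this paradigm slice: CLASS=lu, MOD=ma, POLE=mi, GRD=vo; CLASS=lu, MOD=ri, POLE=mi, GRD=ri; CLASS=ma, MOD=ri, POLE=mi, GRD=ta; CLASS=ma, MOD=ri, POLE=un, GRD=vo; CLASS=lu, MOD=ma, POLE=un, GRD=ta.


cell CLASS=lu, MOD=ma, POLE=mi, GRD=vo:
underlying: a-kikmu-ke-vog
1. d -> t, g -> k, v -> f, z -> s / _ #: fires at position(s) 11: akikmukevok
2. o -> e, u -> i / F C0 _: fires at position(s) 6, 10: akikmikevek
surface: akikmikevek

cell CLASS=lu, MOD=ri, POLE=mi, GRD=ri:
underlying: a-kikmu-nu-e-v
1. d -> t, g -> k, v -> f, z -> s / _ #: fires at position(s) 10: akikmunuef
2. o -> e, u -> i / F C0 _: fires at position(s) 6: akikminuef
surface: akikminuef

cell CLASS=ma, MOD=ri, POLE=mi, GRD=ta:
underlying: su-kikmu-nu-ke-v
1. d -> t, g -> k, v -> f, z -> s / _ #: fires at position(s) 12: sukikmunukef
2. o -> e, u -> i / F C0 _: fires at position(s) 7: sukikminukef
surface: sukikminukef

cell CLASS=ma, MOD=ri, POLE=un, GRD=vo:
underlying: su-kikmu-nu-ko-up
1. d -> t, g -> k, v -> f, z -> s / _ #: no change
2. o -> e, u -> i / F C0 _: fires at position(s) 7: sukikminukoup
surface: sukikminukoup

cell CLASS=lu, MOD=ma, POLE=un, GRD=ta:
underlying: a-kikmu-ke-ke-up
1. d -> t, g -> k, v -> f, z -> s / _ #: no change
2. o -> e, u -> i / F C0 _: fires at position(s) 6, 11: akikmikekeip
surface: akikmikekeip


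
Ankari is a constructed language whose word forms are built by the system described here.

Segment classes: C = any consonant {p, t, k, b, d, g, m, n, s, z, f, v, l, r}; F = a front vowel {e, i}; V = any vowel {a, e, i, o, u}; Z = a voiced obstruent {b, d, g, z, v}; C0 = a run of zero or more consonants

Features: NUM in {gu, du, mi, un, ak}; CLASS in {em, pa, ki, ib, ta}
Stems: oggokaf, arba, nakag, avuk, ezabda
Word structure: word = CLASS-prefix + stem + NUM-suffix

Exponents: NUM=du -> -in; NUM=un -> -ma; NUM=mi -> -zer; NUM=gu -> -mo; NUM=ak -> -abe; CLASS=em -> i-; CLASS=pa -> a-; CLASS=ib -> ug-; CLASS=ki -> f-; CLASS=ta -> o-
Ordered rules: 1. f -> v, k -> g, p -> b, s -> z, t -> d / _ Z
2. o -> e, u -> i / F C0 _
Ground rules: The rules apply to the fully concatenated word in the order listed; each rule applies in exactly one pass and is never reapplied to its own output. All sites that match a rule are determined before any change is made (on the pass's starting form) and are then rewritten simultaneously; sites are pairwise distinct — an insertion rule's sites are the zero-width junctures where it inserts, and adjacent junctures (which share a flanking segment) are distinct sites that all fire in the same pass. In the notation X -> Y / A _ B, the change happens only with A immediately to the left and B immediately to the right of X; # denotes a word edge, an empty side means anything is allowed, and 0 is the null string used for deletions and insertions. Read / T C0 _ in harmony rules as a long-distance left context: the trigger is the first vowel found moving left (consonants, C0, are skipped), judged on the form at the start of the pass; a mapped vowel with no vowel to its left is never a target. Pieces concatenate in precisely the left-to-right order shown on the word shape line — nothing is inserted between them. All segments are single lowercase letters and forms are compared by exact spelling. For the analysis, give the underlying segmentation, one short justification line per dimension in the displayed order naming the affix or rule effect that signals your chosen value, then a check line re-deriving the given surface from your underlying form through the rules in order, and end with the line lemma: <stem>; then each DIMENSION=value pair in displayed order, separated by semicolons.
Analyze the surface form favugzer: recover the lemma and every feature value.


underlying: f-avuk-zer
NUM=mi - signalled by the affix -zer
CLASS=ki - signalled by the affix f-
check: favukzer -> favugzer -> favugzer
lemma: avuk; NUM=mi; CLASS=ki


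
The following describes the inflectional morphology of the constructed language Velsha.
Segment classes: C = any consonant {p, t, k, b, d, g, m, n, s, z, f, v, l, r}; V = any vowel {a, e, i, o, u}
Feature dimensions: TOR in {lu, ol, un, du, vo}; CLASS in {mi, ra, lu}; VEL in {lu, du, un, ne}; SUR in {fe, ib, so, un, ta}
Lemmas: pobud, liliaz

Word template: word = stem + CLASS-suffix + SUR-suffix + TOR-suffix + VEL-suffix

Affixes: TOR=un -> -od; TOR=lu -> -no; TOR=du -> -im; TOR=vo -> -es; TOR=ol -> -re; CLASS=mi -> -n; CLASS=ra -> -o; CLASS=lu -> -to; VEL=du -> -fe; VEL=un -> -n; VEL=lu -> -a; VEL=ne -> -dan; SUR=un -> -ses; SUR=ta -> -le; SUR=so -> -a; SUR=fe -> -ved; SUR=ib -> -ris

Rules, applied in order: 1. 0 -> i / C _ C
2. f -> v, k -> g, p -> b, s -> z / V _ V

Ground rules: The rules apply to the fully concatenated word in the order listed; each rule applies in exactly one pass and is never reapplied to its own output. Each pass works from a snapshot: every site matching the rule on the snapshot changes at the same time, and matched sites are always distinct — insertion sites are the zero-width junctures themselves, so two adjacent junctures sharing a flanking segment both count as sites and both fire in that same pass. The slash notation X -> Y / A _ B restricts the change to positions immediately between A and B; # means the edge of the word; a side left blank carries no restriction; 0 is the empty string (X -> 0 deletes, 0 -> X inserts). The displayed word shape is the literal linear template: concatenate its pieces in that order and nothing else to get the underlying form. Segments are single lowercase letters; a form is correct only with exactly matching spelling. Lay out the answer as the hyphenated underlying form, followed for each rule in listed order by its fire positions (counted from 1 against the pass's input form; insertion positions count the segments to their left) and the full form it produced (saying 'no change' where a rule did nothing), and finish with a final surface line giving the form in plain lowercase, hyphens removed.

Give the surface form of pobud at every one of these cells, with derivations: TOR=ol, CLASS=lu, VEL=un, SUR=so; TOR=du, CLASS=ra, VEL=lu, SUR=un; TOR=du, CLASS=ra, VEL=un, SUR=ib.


cell TOR=ol, CLASS=lu, VEL=un, SUR=so:
underlying: pobud-to-a-re-n
1. 0 -> i / C _ C: inserts after position(s) 5: pobuditoaren
2. f -> v, k -> g, p -> b, s -> z / V _ V: no change
surface: pobuditoaren

cell TOR=du, CLASS=ra, VEL=lu, SUR=un:
underlying: pobud-o-ses-im-a
1. 0 -> i / C _ C: no change
2. f -> v, k -> g, p -> b, s -> z / V _ V: fires at position(s) 7, 9: pobudozezima
surface: pobudozezima

cell TOR=du, CLASS=ra, VEL=un, SUR=ib:
underlying: pobud-o-ris-im-n
1. 0 -> i / C _ C: inserts after position(s) 11: pobudorisimin
2. f -> v, k -> g, p -> b, s -> z / V _ V: fires at position(s) 9: pobudorizimin
surface: pobudorizimin
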